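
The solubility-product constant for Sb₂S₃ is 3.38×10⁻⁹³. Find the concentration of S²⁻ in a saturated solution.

3.77×10⁻¹⁹ M

Sb₂S₃(s) ⇌ 2 Sb³⁺(aq) + 3 S²⁻(aq)
Call the molar solubility s, so that [Sb³⁺] = 2s and [S²⁻] = 3s.
Ksp = [Sb³⁺]^2[S²⁻]^3 = (2s)^2 · (3s)^3 = 108s^5 = 3.38×10⁻⁹³
s = 1.26×10⁻¹⁹ M
[S²⁻] = 3s = 3.77×10⁻¹⁹ M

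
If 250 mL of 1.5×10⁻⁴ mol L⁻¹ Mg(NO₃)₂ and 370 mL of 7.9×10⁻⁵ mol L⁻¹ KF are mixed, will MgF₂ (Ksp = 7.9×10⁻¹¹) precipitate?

No

After mixing, V = 250 mL + 370 mL = 620 mL.
[Mg²⁺] = (1.5×10⁻⁴)(250)/620 = 6.0×10⁻⁵ mol L⁻¹
[F⁻] = (7.9×10⁻⁵)(370)/620 = 4.7×10⁻⁵ mol L⁻¹
Q = [Mg²⁺][F⁻]^2 = 1.3×10⁻¹³
Since Q (1.3×10⁻¹³) is less than Ksp (7.9×10⁻¹¹), no MgF₂ precipitates.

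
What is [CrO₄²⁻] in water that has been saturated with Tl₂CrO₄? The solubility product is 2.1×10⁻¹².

Tl₂CrO₄(s) ⇌ 2 Tl⁺(aq) + CrO₄²⁻(aq)
If s mol/L of Tl₂CrO₄ dissolves, [Tl⁺] = 2s and [CrO₄²⁻] = s.
Ksp = [Tl⁺]^2[CrO₄²⁻] = (2s)^2 · s = 4s^3 = 2.1×10⁻¹²
s = 8.1×10⁻⁵ mol L⁻¹
[CrO₄²⁻] = s = 8.1×10⁻⁵ mol L⁻¹

8.1×10⁻⁵ M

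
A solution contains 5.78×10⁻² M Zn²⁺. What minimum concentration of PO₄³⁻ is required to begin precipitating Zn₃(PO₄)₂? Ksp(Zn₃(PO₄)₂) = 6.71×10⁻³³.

5.89×10⁻¹⁵ M

Precipitation of each salt begins when its ion product equals Ksp.
Zn₃(PO₄)₂(s) ⇌ 3 Zn²⁺(aq) + 2 PO₄³⁻(aq)
Ksp = [Zn²⁺]^3[PO₄³⁻]^2 = [PO₄³⁻]^2(5.78×10⁻²)^3
[PO₄³⁻]^2 = 6.71×10⁻³³ / (5.78×10⁻²)^3 = 3.47×10⁻²⁹
[PO₄³⁻] = 5.89×10⁻¹⁵ M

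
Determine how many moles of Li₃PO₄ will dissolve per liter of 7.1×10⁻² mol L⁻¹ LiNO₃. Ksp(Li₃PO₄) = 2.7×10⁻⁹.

7.5×10⁻⁶ M

Li₃PO₄(s) ⇌ 3 Li⁺(aq) + PO₄³⁻(aq)
Let s be the solubility of Li₃PO₄ here. The common ion gives [Li⁺] ≈ 7.1×10⁻² mol L⁻¹, and [PO₄³⁻] = s.
Ksp = [Li⁺]^3[PO₄³⁻] = (7.1×10⁻²)^3s
s = 2.7×10⁻⁹ / (7.1×10⁻²)^3 = 7.5×10⁻⁶
s = 7.5×10⁻⁶ mol L⁻¹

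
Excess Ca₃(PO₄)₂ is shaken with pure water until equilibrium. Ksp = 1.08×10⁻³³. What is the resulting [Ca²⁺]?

3.00×10⁻⁷ M

Ca₃(PO₄)₂(s) ⇌ 3 Ca²⁺(aq) + 2 PO₄³⁻(aq)
If s mol/L of Ca₃(PO₄)₂ dissolves, [Ca²⁺] = 3s and [PO₄³⁻] = 2s.
Ksp = [Ca²⁺]^3[PO₄³⁻]^2 = (3s)^3 · (2s)^2 = 108s^5 = 1.08×10⁻³³
s = 1.00×10⁻⁷ M
[Ca²⁺] = 3s = 3.00×10⁻⁷ M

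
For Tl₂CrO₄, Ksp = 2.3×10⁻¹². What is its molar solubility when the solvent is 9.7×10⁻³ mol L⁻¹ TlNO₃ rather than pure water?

Tl₂CrO₄(s) ⇌ 2 Tl⁺(aq) + CrO₄²⁻(aq)
The solution already contains Tl⁺ at 9.7×10⁻³ mol L⁻¹. Let s be the molar solubility of Tl₂CrO₄.
[Tl⁺] ≈ 9.7×10⁻³ mol L⁻¹ (common ion dominates); [CrO₄²⁻] = s.
Ksp = [Tl⁺]^2[CrO₄²⁻] = (9.7×10⁻³)^2s
s = 2.3×10⁻¹² / (9.7×10⁻³)^2 = 2.4×10⁻⁸
s = 2.4×10⁻⁸ mol L⁻¹

2.4×10⁻⁸ M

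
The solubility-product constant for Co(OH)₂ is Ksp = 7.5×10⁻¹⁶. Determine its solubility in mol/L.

5.7×10⁻⁶ M

Co(OH)₂(s) ⇌ Co²⁺(aq) + 2 OH⁻(aq)
For each mole of Co(OH)₂ that dissolves per liter, [Co²⁺] = s and [OH⁻] = 2s; let s denote this solubility.
Ksp = [Co²⁺][OH⁻]^2 = s · (2s)^2 = 4s^3
4s^3 = 7.5×10⁻¹⁶  ⇒  s^3 = 1.9×10⁻¹⁶
Taking the 3rd root, s = 5.7×10⁻⁶ M.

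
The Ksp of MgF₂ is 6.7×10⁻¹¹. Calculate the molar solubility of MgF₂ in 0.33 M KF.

6.2×10⁻¹⁰ M

MgF₂(s) ⇌ Mg²⁺(aq) + 2 F⁻(aq)
Let s be the solubility of MgF₂ here. The common ion gives [F⁻] ≈ 0.33 M, and [Mg²⁺] = s.
Ksp = [Mg²⁺][F⁻]^2 = s(0.33)^2
s = 6.7×10⁻¹¹ / (0.33)^2 = 6.2×10⁻¹⁰
s = 6.2×10⁻¹⁰ M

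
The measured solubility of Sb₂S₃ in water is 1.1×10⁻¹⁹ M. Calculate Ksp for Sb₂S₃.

Ksp = 1.7×10⁻⁹³

Sb₂S₃(s) ⇌ 2 Sb³⁺(aq) + 3 S²⁻(aq)
If s mol/L of Sb₂S₃ dissolves, [Sb³⁺] = 2s and [S²⁻] = 3s.
Ksp = [Sb³⁺]^2[S²⁻]^3 = (2s)^2 · (3s)^3 = 108s^5
Ksp = 108 × (1.1×10⁻¹⁹)^5 = 1.7×10⁻⁹³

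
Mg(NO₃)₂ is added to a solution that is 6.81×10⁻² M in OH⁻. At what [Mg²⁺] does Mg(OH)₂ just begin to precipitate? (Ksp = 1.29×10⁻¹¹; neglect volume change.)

Each salt precipitates once Q = Ksp for that salt.
Mg(OH)₂(s) ⇌ Mg²⁺(aq) + 2 OH⁻(aq)
Ksp = [Mg²⁺][OH⁻]^2 = [Mg²⁺](6.81×10⁻²)^2
[Mg²⁺] = 1.29×10⁻¹¹ / (6.81×10⁻²)^2 = 2.78×10⁻⁹
[Mg²⁺] = 2.78×10⁻⁹ M

2.78×10⁻⁹ M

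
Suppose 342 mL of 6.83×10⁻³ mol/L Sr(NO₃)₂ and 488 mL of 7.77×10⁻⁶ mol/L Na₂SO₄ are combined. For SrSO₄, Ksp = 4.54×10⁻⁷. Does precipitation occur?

No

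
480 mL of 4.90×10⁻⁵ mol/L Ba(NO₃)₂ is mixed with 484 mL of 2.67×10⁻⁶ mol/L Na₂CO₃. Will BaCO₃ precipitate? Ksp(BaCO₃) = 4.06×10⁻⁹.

The combined volume is 964 mL.
[Ba²⁺] = (4.90×10⁻⁵)(480)/964 = 2.44×10⁻⁵ mol/L
[CO₃²⁻] = (2.67×10⁻⁶)(484)/964 = 1.34×10⁻⁶ mol/L
Q = [Ba²⁺][CO₃²⁻] = 3.27×10⁻¹¹
Q < Ksp (3.27×10⁻¹¹ vs 4.06×10⁻⁹); the solution remains unsaturated and no precipitate forms.

No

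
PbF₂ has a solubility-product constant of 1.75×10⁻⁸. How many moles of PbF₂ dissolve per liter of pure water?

PbF₂(s) ⇌ Pb²⁺(aq) + 2 F⁻(aq)
If s mol/L of PbF₂ dissolves, [Pb²⁺] = s and [F⁻] = 2s.
Ksp = [Pb²⁺][F⁻]^2 = s · (2s)^2 = 4s^3
4s^3 = 1.75×10⁻⁸  ⇒  s^3 = 4.38×10⁻⁹
Taking the 3rd root, s = 1.64×10⁻³ M.

1.64×10⁻³ M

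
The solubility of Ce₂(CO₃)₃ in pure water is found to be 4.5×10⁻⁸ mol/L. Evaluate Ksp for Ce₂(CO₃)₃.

Ce₂(CO₃)₃(s) ⇌ 2 Ce³⁺(aq) + 3 CO₃²⁻(aq)
For each mole of Ce₂(CO₃)₃ that dissolves per liter, [Ce³⁺] = 2s and [CO₃²⁻] = 3s; let s denote this solubility.
Ksp = [Ce³⁺]^2[CO₃²⁻]^3 = (2s)^2 · (3s)^3 = 108s^5
Ksp = 108 × (4.5×10⁻⁸)^5 = 2.0×10⁻³⁵

Ksp = 2.0×10⁻³⁵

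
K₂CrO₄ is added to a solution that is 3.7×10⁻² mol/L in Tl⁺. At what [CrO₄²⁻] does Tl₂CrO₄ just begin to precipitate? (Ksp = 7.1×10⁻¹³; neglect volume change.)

Precipitation begins when Q = Ksp.
Tl₂CrO₄(s) ⇌ 2 Tl⁺(aq) + CrO₄²⁻(aq)
Ksp = [Tl⁺]^2[CrO₄²⁻] = [CrO₄²⁻](3.7×10⁻²)^2
[CrO₄²⁻] = 7.1×10⁻¹³ / (3.7×10⁻²)^2 = 5.2×10⁻¹⁰
[CrO₄²⁻] = 5.2×10⁻¹⁰ mol/L

5.2×10⁻¹⁰ M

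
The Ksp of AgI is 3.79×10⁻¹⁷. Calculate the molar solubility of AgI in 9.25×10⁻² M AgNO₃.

AgI(s) ⇌ Ag⁺(aq) + I⁻(aq)
With Ag⁺ already at 9.25×10⁻² M and s small, take [Ag⁺] ≈ 9.25×10⁻² M and [I⁻] = s.
Ksp = [Ag⁺][I⁻] = (9.25×10⁻²)s
s = 3.79×10⁻¹⁷ / (9.25×10⁻²) = 4.10×10⁻¹⁶
s = 4.10×10⁻¹⁶ M

4.10×10⁻¹⁶ M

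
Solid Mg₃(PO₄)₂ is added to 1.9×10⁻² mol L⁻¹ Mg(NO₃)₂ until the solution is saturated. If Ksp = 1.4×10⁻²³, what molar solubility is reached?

7.1×10⁻¹⁰ M

Mg₃(PO₄)₂(s) ⇌ 3 Mg²⁺(aq) + 2 PO₄³⁻(aq)
With Mg²⁺ already at 1.9×10⁻² mol L⁻¹ and s small, take [Mg²⁺] ≈ 1.9×10⁻² mol L⁻¹ and [PO₄³⁻] = 2s.
Ksp = [Mg²⁺]^3[PO₄³⁻]^2 = (1.9×10⁻²)^3(2s)^2
(2s)^2 = 1.4×10⁻²³ / (1.9×10⁻²)^3 = 2.0×10⁻¹⁸
s = 7.1×10⁻¹⁰ mol L⁻¹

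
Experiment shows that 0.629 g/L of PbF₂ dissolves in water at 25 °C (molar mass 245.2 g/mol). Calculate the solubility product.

Molar solubility s = (0.629 g/L) / (245.2 g/mol) = 2.5653×10⁻³ mol/L
PbF₂(s) ⇌ Pb²⁺(aq) + 2 F⁻(aq)
With molar solubility s: [Pb²⁺] = s, [F⁻] = 2s.
Ksp = [Pb²⁺][F⁻]^2 = s · (2s)^2 = 4s^3
Ksp = 4 × (2.5653×10⁻³)^3 = 6.75×10⁻⁸

Ksp = 6.75×10⁻⁸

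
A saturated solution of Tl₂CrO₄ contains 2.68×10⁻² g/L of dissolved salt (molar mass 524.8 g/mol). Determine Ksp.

s = (2.68×10⁻² g L⁻¹)/(524.8 g mol⁻¹) = 5.1067×10⁻⁵ M
Tl₂CrO₄(s) ⇌ 2 Tl⁺(aq) + CrO₄²⁻(aq)
Let s be the molar solubility. Then [Tl⁺] = 2s and [CrO₄²⁻] = s.
Ksp = [Tl⁺]^2[CrO₄²⁻] = (2s)^2 · s = 4s^3
Ksp = 4 × (5.1067×10⁻⁵)^3 = 5.33×10⁻¹³

Ksp = 5.33×10⁻¹³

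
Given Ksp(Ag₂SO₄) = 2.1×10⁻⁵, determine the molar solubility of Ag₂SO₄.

Ag₂SO₄(s) ⇌ 2 Ag⁺(aq) + SO₄²⁻(aq)
With molar solubility s: [Ag⁺] = 2s, [SO₄²⁻] = s.
Ksp = [Ag⁺]^2[SO₄²⁻] = (2s)^2 · s = 4s^3
4s^3 = 2.1×10⁻⁵  ⇒  s^3 = 5.3×10⁻⁶
s = 1.7×10⁻² M

1.7×10⁻² M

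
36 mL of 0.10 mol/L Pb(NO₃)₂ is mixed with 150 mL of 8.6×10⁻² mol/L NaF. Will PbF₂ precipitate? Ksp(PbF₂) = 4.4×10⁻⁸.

Yes

After mixing, V = 36 mL + 150 mL = 186 mL.
[Pb²⁺] = (0.10)(36)/186 = 1.9×10⁻² mol/L
[F⁻] = (8.6×10⁻²)(150)/186 = 6.9×10⁻² mol/L
Q = [Pb²⁺][F⁻]^2 = 9.3×10⁻⁵
Because Q > Ksp (9.3×10⁻⁵ vs 4.4×10⁻⁸), a precipitate of PbF₂ forms.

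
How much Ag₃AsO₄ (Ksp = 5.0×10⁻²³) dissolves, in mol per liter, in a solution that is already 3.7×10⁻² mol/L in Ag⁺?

9.9×10⁻¹⁹ M

Ag₃AsO₄(s) ⇌ 3 Ag⁺(aq) + AsO₄³⁻(aq)
Ag⁺ is already present at 3.7×10⁻² mol/L. If s mol/L of Ag₃AsO₄ dissolves, [AsO₄³⁻] = s while [Ag⁺] ≈ 3.7×10⁻² mol/L.
Ksp = [Ag⁺]^3[AsO₄³⁻] = (3.7×10⁻²)^3s
s = 5.0×10⁻²³ / (3.7×10⁻²)^3 = 9.9×10⁻¹⁹
s = 9.9×10⁻¹⁹ mol/L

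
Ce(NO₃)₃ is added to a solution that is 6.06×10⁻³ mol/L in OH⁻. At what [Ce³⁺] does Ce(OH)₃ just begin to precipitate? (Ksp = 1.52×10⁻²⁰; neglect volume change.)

Precipitation of each salt begins when its ion product equals Ksp.
Ce(OH)₃(s) ⇌ Ce³⁺(aq) + 3 OH⁻(aq)
Ksp = [Ce³⁺][OH⁻]^3 = [Ce³⁺](6.06×10⁻³)^3
[Ce³⁺] = 1.52×10⁻²⁰ / (6.06×10⁻³)^3 = 6.83×10⁻¹⁴
[Ce³⁺] = 6.83×10⁻¹⁴ mol/L

6.83×10⁻¹⁴ M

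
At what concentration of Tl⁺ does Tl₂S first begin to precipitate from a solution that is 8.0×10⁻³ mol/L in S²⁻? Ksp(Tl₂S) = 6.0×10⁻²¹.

Precipitation begins when Q = Ksp.
Tl₂S(s) ⇌ 2 Tl⁺(aq) + S²⁻(aq)
Ksp = [Tl⁺]^2[S²⁻] = [Tl⁺]^2(8.0×10⁻³)
[Tl⁺]^2 = 6.0×10⁻²¹ / (8.0×10⁻³) = 7.5×10⁻¹⁹
[Tl⁺] = 8.7×10⁻¹⁰ mol/L

8.7×10⁻¹⁰ M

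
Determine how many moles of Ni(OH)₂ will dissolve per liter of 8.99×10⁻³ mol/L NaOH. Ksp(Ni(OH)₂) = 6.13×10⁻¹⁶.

7.58×10⁻¹² M

Ni(OH)₂(s) ⇌ Ni²⁺(aq) + 2 OH⁻(aq)
With OH⁻ already at 8.99×10⁻³ mol/L and s small, take [OH⁻] ≈ 8.99×10⁻³ mol/L and [Ni²⁺] = s.
Ksp = [Ni²⁺][OH⁻]^2 = s(8.99×10⁻³)^2
s = 6.13×10⁻¹⁶ / (8.99×10⁻³)^2 = 7.58×10⁻¹²
s = 7.58×10⁻¹² mol/L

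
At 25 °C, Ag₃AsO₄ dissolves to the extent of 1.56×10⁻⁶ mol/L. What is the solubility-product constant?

Ag₃AsO₄(s) ⇌ 3 Ag⁺(aq) + AsO₄³⁻(aq)
With molar solubility s: [Ag⁺] = 3s, [AsO₄³⁻] = s.
Ksp = [Ag⁺]^3[AsO₄³⁻] = (3s)^3 · s = 27s^4
Ksp = 27 × (1.56×10⁻⁶)^4 = 1.60×10⁻²²

Ksp = 1.60×10⁻²²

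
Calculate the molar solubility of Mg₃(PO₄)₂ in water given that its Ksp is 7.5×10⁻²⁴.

9.3×10⁻⁶ M

Mg₃(PO₄)₂(s) ⇌ 3 Mg²⁺(aq) + 2 PO₄³⁻(aq)
For each mole of Mg₃(PO₄)₂ that dissolves per liter, [Mg²⁺] = 3s and [PO₄³⁻] = 2s; let s denote this solubility.
Ksp = [Mg²⁺]^3[PO₄³⁻]^2 = (3s)^3 · (2s)^2 = 108s^5
108s^5 = 7.5×10⁻²⁴  ⇒  s^5 = 6.9×10⁻²⁶
Taking the 5th root, s = 9.3×10⁻⁶ mol/L.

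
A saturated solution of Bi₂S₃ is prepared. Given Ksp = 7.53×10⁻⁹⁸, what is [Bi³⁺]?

Bi₂S₃(s) ⇌ 2 Bi³⁺(aq) + 3 S²⁻(aq)
With molar solubility s: [Bi³⁺] = 2s, [S²⁻] = 3s.
Ksp = [Bi³⁺]^2[S²⁻]^3 = (2s)^2 · (3s)^3 = 108s^5 = 7.53×10⁻⁹⁸
s = 1.47×10⁻²⁰ M
[Bi³⁺] = 2s = 2.95×10⁻²⁰ M

2.95×10⁻²⁰ M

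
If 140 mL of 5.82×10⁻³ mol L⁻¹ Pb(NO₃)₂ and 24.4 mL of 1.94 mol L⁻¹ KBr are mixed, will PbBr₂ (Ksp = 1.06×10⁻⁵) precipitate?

Yes

After mixing, V = 140 mL + 24.4 mL = 164.4 mL.
[Pb²⁺] = (5.82×10⁻³)(140)/164.4 = 4.96×10⁻³ mol L⁻¹
[Br⁻] = (1.94)(24.4)/164.4 = 0.288 mol L⁻¹
Q = [Pb²⁺][Br⁻]^2 = 4.11×10⁻⁴
Q = 4.11×10⁻⁴ > Ksp = 1.06×10⁻⁵, so the solution is supersaturated and PbBr₂ precipitates.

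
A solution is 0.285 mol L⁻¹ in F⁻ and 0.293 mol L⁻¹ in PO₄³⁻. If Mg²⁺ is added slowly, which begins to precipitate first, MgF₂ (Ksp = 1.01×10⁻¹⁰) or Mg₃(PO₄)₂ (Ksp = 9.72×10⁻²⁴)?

MgF₂

Each salt precipitates once Q = Ksp for that salt.
For MgF₂: [Mg²⁺] = (Ksp/[F⁻]^2) = 1.24×10⁻⁹ mol L⁻¹
For Mg₃(PO₄)₂: [Mg²⁺] = (Ksp/[PO₄³⁻]^2)^(1/3) = 4.84×10⁻⁸ mol L⁻¹
The smaller threshold [Mg²⁺] is reached first, so MgF₂ precipitates first.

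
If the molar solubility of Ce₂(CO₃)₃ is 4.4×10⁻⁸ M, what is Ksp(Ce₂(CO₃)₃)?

Ce₂(CO₃)₃(s) ⇌ 2 Ce³⁺(aq) + 3 CO₃²⁻(aq)
For each mole of Ce₂(CO₃)₃ that dissolves per liter, [Ce³⁺] = 2s and [CO₃²⁻] = 3s; let s denote this solubility.
Ksp = [Ce³⁺]^2[CO₃²⁻]^3 = (2s)^2 · (3s)^3 = 108s^5
Ksp = 108 × (4.4×10⁻⁸)^5 = 1.8×10⁻³⁵

Ksp = 1.8×10⁻³⁵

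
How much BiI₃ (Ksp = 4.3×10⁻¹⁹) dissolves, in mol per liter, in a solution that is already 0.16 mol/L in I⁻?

1.0×10⁻¹⁶ M

BiI₃(s) ⇌ Bi³⁺(aq) + 3 I⁻(aq)
Let s be the solubility of BiI₃ here. The common ion gives [I⁻] ≈ 0.16 mol/L, and [Bi³⁺] = s.
Ksp = [Bi³⁺][I⁻]^3 = s(0.16)^3
s = 4.3×10⁻¹⁹ / (0.16)^3 = 1.0×10⁻¹⁶
s = 1.0×10⁻¹⁶ mol/L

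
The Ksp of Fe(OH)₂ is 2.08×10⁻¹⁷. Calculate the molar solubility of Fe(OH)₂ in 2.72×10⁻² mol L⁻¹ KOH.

2.81×10⁻¹⁴ M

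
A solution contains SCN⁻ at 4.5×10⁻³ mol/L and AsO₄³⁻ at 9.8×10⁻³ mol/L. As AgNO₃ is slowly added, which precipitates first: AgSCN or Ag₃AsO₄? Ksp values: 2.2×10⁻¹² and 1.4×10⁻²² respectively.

Precipitation of each salt begins when its ion product equals Ksp.
For AgSCN: [Ag⁺] = (Ksp/[SCN⁻]) = 4.9×10⁻¹⁰ mol/L
For Ag₃AsO₄: [Ag⁺] = (Ksp/[AsO₄³⁻])^(1/3) = 2.4×10⁻⁷ mol/L
Since AgSCN needs less Ag⁺ to reach saturation, it precipitates first.

AgSCN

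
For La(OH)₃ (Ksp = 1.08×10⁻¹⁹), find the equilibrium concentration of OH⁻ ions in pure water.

2.39×10⁻⁵ M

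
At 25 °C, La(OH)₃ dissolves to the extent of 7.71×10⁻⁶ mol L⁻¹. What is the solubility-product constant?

Ksp = 9.54×10⁻²⁰

La(OH)₃(s) ⇌ La³⁺(aq) + 3 OH⁻(aq)
Let s be the molar solubility. Then [La³⁺] = s and [OH⁻] = 3s.
Ksp = [La³⁺][OH⁻]^3 = s · (3s)^3 = 27s^4
Ksp = 27 × (7.71×10⁻⁶)^4 = 9.54×10⁻²⁰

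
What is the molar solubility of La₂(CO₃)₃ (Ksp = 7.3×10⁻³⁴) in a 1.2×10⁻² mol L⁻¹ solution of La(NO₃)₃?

La₂(CO₃)₃(s) ⇌ 2 La³⁺(aq) + 3 CO₃²⁻(aq)
La³⁺ is already present at 1.2×10⁻² mol L⁻¹. If s mol/L of La₂(CO₃)₃ dissolves, [CO₃²⁻] = 3s while [La³⁺] ≈ 1.2×10⁻² mol L⁻¹.
Ksp = [La³⁺]^2[CO₃²⁻]^3 = (1.2×10⁻²)^2(3s)^3
(3s)^3 = 7.3×10⁻³⁴ / (1.2×10⁻²)^2 = 5.1×10⁻³⁰
s = 5.7×10⁻¹¹ mol L⁻¹

5.7×10⁻¹¹ M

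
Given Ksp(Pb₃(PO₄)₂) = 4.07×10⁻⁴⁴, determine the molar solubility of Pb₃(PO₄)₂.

Pb₃(PO₄)₂(s) ⇌ 3 Pb²⁺(aq) + 2 PO₄³⁻(aq)
Let s be the molar solubility. Then [Pb²⁺] = 3s and [PO₄³⁻] = 2s.
Ksp = [Pb²⁺]^3[PO₄³⁻]^2 = (3s)^3 · (2s)^2 = 108s^5
108s^5 = 4.07×10⁻⁴⁴  ⇒  s^5 = 3.77×10⁻⁴⁶
s = (3.77×10⁻⁴⁶)^(1/5) = 8.23×10⁻¹⁰ mol/L

8.23×10⁻¹⁰ M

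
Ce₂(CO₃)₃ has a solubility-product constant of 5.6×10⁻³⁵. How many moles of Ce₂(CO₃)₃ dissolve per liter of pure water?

5.5×10⁻⁸ M

Ce₂(CO₃)₃(s) ⇌ 2 Ce³⁺(aq) + 3 CO₃²⁻(aq)
For each mole of Ce₂(CO₃)₃ that dissolves per liter, [Ce³⁺] = 2s and [CO₃²⁻] = 3s; let s denote this solubility.
Ksp = [Ce³⁺]^2[CO₃²⁻]^3 = (2s)^2 · (3s)^3 = 108s^5
108s^5 = 5.6×10⁻³⁵  ⇒  s^5 = 5.2×10⁻³⁷
Taking the 5th root, s = 5.5×10⁻⁸ mol L⁻¹.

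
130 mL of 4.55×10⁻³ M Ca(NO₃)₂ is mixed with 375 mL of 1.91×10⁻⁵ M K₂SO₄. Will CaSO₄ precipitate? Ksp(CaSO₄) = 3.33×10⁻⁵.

Total volume after mixing = 130 + 375 = 505 mL.
[Ca²⁺] = (4.55×10⁻³)(130)/505 = 1.17×10⁻³ M
[SO₄²⁻] = (1.91×10⁻⁵)(375)/505 = 1.42×10⁻⁵ M
Q = [Ca²⁺][SO₄²⁻] = 1.66×10⁻⁸
Since Q (1.66×10⁻⁸) is less than Ksp (3.33×10⁻⁵), no CaSO₄ precipitates.

No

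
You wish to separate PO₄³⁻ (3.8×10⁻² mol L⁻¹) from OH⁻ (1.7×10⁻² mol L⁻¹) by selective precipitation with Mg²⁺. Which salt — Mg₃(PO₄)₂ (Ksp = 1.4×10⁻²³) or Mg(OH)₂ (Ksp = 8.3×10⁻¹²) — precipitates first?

Mg(OH)₂

The threshold for precipitation is Q = Ksp.
For Mg₃(PO₄)₂: [Mg²⁺] = (Ksp/[PO₄³⁻]^2)^(1/3) = 2.1×10⁻⁷ mol L⁻¹
For Mg(OH)₂: [Mg²⁺] = (Ksp/[OH⁻]^2) = 2.9×10⁻⁸ mol L⁻¹
Since Mg(OH)₂ needs less Mg²⁺ to reach saturation, it precipitates first.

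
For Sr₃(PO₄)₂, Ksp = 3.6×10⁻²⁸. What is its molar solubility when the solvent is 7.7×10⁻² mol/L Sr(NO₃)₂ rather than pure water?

4.4×10⁻¹³ M

Sr₃(PO₄)₂(s) ⇌ 3 Sr²⁺(aq) + 2 PO₄³⁻(aq)
Sr²⁺ is already present at 7.7×10⁻² mol/L. If s mol/L of Sr₃(PO₄)₂ dissolves, [PO₄³⁻] = 2s while [Sr²⁺] ≈ 7.7×10⁻² mol/L.
Ksp = [Sr²⁺]^3[PO₄³⁻]^2 = (7.7×10⁻²)^3(2s)^2
(2s)^2 = 3.6×10⁻²⁸ / (7.7×10⁻²)^3 = 7.9×10⁻²⁵
s = 4.4×10⁻¹³ mol/L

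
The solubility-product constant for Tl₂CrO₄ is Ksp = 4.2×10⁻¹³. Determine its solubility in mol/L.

4.7×10⁻⁵ M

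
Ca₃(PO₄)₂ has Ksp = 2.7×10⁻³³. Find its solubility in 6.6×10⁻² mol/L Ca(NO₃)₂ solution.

1.5×10⁻¹⁵ M

Ca₃(PO₄)₂(s) ⇌ 3 Ca²⁺(aq) + 2 PO₄³⁻(aq)
Ca²⁺ is already present at 6.6×10⁻² mol/L. If s mol/L of Ca₃(PO₄)₂ dissolves, [PO₄³⁻] = 2s while [Ca²⁺] ≈ 6.6×10⁻² mol/L.
Ksp = [Ca²⁺]^3[PO₄³⁻]^2 = (6.6×10⁻²)^3(2s)^2
(2s)^2 = 2.7×10⁻³³ / (6.6×10⁻²)^3 = 9.4×10⁻³⁰
s = 1.5×10⁻¹⁵ mol/L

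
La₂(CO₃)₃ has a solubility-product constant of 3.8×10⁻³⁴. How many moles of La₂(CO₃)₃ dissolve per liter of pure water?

8.1×10⁻⁸ M

La₂(CO₃)₃(s) ⇌ 2 La³⁺(aq) + 3 CO₃²⁻(aq)
For each mole of La₂(CO₃)₃ that dissolves per liter, [La³⁺] = 2s and [CO₃²⁻] = 3s; let s denote this solubility.
Ksp = [La³⁺]^2[CO₃²⁻]^3 = (2s)^2 · (3s)^3 = 108s^5
108s^5 = 3.8×10⁻³⁴  ⇒  s^5 = 3.5×10⁻³⁶
s = (3.5×10⁻³⁶)^(1/5) = 8.1×10⁻⁸ M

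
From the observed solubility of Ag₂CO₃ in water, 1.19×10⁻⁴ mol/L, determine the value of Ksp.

Ag₂CO₃(s) ⇌ 2 Ag⁺(aq) + CO₃²⁻(aq)
If s mol/L of Ag₂CO₃ dissolves, [Ag⁺] = 2s and [CO₃²⁻] = s.
Ksp = [Ag⁺]^2[CO₃²⁻] = (2s)^2 · s = 4s^3
Ksp = 4 × (1.19×10⁻⁴)^3 = 6.74×10⁻¹²

Ksp = 6.74×10⁻¹²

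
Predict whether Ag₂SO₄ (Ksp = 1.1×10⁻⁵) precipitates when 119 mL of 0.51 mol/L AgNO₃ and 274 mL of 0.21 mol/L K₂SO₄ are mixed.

After mixing, V = 119 mL + 274 mL = 393 mL.
[Ag⁺] = (0.51)(119)/393 = 0.15 mol/L
[SO₄²⁻] = (0.21)(274)/393 = 0.15 mol/L
Q = [Ag⁺]^2[SO₄²⁻] = 3.5×10⁻³
Since Q (3.5×10⁻³) exceeds Ksp (1.1×10⁻⁵), Ag₂SO₄ will precipitate.

Yes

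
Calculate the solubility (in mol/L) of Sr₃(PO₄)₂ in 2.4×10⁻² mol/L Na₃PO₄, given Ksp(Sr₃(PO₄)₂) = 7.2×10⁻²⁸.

3.6×10⁻⁹ M

Sr₃(PO₄)₂(s) ⇌ 3 Sr²⁺(aq) + 2 PO₄³⁻(aq)
PO₄³⁻ is already present at 2.4×10⁻² mol/L. If s mol/L of Sr₃(PO₄)₂ dissolves, [Sr²⁺] = 3s while [PO₄³⁻] ≈ 2.4×10⁻² mol/L.
Ksp = [Sr²⁺]^3[PO₄³⁻]^2 = (3s)^3(2.4×10⁻²)^2
(3s)^3 = 7.2×10⁻²⁸ / (2.4×10⁻²)^2 = 1.3×10⁻²⁴
s = 3.6×10⁻⁹ mol/L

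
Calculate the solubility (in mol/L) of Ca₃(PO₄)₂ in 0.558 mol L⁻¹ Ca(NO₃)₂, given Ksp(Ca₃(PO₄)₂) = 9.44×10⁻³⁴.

Ca₃(PO₄)₂(s) ⇌ 3 Ca²⁺(aq) + 2 PO₄³⁻(aq)
Let s be the solubility of Ca₃(PO₄)₂ here. The common ion gives [Ca²⁺] ≈ 0.558 mol L⁻¹, and [PO₄³⁻] = 2s.
Ksp = [Ca²⁺]^3[PO₄³⁻]^2 = (0.558)^3(2s)^2
(2s)^2 = 9.44×10⁻³⁴ / (0.558)^3 = 5.43×10⁻³³
s = 3.69×10⁻¹⁷ mol L⁻¹

3.69×10⁻¹⁷ M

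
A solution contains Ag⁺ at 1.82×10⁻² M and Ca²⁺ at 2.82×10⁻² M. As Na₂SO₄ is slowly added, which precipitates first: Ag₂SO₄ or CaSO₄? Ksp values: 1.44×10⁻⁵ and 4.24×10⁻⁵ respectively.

The threshold for precipitation is Q = Ksp.
For Ag₂SO₄: [SO₄²⁻] = (Ksp/[Ag⁺]^2) = 4.35×10⁻² M
For CaSO₄: [SO₄²⁻] = (Ksp/[Ca²⁺]) = 1.50×10⁻³ M
Since CaSO₄ needs less SO₄²⁻ to reach saturation, it precipitates first.

CaSO₄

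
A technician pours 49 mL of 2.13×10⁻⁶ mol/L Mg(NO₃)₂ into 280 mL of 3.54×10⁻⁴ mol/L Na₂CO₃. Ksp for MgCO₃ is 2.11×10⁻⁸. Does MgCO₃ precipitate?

No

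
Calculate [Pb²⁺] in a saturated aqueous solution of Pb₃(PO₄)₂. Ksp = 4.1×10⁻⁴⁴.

2.5×10⁻⁹ M

Pb₃(PO₄)₂(s) ⇌ 3 Pb²⁺(aq) + 2 PO₄³⁻(aq)
With molar solubility s: [Pb²⁺] = 3s, [PO₄³⁻] = 2s.
Ksp = [Pb²⁺]^3[PO₄³⁻]^2 = (3s)^3 · (2s)^2 = 108s^5 = 4.1×10⁻⁴⁴
s = 8.2×10⁻¹⁰ mol/L
[Pb²⁺] = 3s = 2.5×10⁻⁹ mol/L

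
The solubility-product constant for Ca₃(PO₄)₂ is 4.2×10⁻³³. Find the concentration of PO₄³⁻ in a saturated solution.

Ca₃(PO₄)₂(s) ⇌ 3 Ca²⁺(aq) + 2 PO₄³⁻(aq)
If s mol/L of Ca₃(PO₄)₂ dissolves, [Ca²⁺] = 3s and [PO₄³⁻] = 2s.
Ksp = [Ca²⁺]^3[PO₄³⁻]^2 = (3s)^3 · (2s)^2 = 108s^5 = 4.2×10⁻³³
s = 1.3×10⁻⁷ M
[PO₄³⁻] = 2s = 2.6×10⁻⁷ M

2.6×10⁻⁷ M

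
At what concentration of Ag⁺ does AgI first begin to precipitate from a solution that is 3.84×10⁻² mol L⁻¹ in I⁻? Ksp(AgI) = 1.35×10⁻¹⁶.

3.52×10⁻¹⁵ M

A salt starts to precipitate once the ion product Q reaches its Ksp.
AgI(s) ⇌ Ag⁺(aq) + I⁻(aq)
Ksp = [Ag⁺][I⁻] = [Ag⁺](3.84×10⁻²)
[Ag⁺] = 1.35×10⁻¹⁶ / (3.84×10⁻²) = 3.52×10⁻¹⁵
[Ag⁺] = 3.52×10⁻¹⁵ mol L⁻¹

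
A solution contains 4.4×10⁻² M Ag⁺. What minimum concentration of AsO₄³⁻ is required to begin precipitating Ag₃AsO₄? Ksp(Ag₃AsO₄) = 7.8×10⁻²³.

9.2×10⁻¹⁹ M

Each salt precipitates once Q = Ksp for that salt.
Ag₃AsO₄(s) ⇌ 3 Ag⁺(aq) + AsO₄³⁻(aq)
Ksp = [Ag⁺]^3[AsO₄³⁻] = [AsO₄³⁻](4.4×10⁻²)^3
[AsO₄³⁻] = 7.8×10⁻²³ / (4.4×10⁻²)^3 = 9.2×10⁻¹⁹
[AsO₄³⁻] = 9.2×10⁻¹⁹ M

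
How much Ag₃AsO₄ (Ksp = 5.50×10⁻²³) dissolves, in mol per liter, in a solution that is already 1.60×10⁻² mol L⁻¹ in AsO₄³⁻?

Ag₃AsO₄(s) ⇌ 3 Ag⁺(aq) + AsO₄³⁻(aq)
The solution already contains AsO₄³⁻ at 1.60×10⁻² mol L⁻¹. Let s be the molar solubility of Ag₃AsO₄.
[AsO₄³⁻] ≈ 1.60×10⁻² mol L⁻¹ (common ion dominates); [Ag⁺] = 3s.
Ksp = [Ag⁺]^3[AsO₄³⁻] = (3s)^3(1.60×10⁻²)
(3s)^3 = 5.50×10⁻²³ / (1.60×10⁻²) = 3.44×10⁻²¹
s = 5.03×10⁻⁸ mol L⁻¹

5.03×10⁻⁸ M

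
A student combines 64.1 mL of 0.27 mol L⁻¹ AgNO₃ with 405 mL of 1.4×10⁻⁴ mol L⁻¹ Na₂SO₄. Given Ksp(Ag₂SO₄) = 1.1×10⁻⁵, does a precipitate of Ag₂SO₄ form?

After mixing, V = 64.1 mL + 405 mL = 469.1 mL.
[Ag⁺] = (0.27)(64.1)/469.1 = 3.7×10⁻² mol L⁻¹
[SO₄²⁻] = (1.4×10⁻⁴)(405)/469.1 = 1.2×10⁻⁴ mol L⁻¹
Q = [Ag⁺]^2[SO₄²⁻] = 1.6×10⁻⁷
Q = 1.6×10⁻⁷ < Ksp = 1.1×10⁻⁵, so the solution is unsaturated and no precipitate forms.

No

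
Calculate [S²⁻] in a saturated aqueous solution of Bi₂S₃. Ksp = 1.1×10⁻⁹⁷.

4.8×10⁻²⁰ M

Bi₂S₃(s) ⇌ 2 Bi³⁺(aq) + 3 S²⁻(aq)
For each mole of Bi₂S₃ that dissolves per liter, [Bi³⁺] = 2s and [S²⁻] = 3s; let s denote this solubility.
Ksp = [Bi³⁺]^2[S²⁻]^3 = (2s)^2 · (3s)^3 = 108s^5 = 1.1×10⁻⁹⁷
s = 1.6×10⁻²⁰ M
[S²⁻] = 3s = 4.8×10⁻²⁰ M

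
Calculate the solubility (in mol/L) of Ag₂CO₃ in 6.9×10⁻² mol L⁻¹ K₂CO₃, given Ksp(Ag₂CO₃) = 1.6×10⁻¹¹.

Ag₂CO₃(s) ⇌ 2 Ag⁺(aq) + CO₃²⁻(aq)
With CO₃²⁻ already at 6.9×10⁻² mol L⁻¹ and s small, take [CO₃²⁻] ≈ 6.9×10⁻² mol L⁻¹ and [Ag⁺] = 2s.
Ksp = [Ag⁺]^2[CO₃²⁻] = (2s)^2(6.9×10⁻²)
(2s)^2 = 1.6×10⁻¹¹ / (6.9×10⁻²) = 2.3×10⁻¹⁰
s = 7.6×10⁻⁶ mol L⁻¹

7.6×10⁻⁶ M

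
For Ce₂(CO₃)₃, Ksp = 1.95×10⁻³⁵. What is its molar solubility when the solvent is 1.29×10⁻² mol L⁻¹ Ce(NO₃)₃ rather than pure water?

1.63×10⁻¹¹ M

Ce₂(CO₃)₃(s) ⇌ 2 Ce³⁺(aq) + 3 CO₃²⁻(aq)
Ce³⁺ is already present at 1.29×10⁻² mol L⁻¹. If s mol/L of Ce₂(CO₃)₃ dissolves, [CO₃²⁻] = 3s while [Ce³⁺] ≈ 1.29×10⁻² mol L⁻¹.
Ksp = [Ce³⁺]^2[CO₃²⁻]^3 = (1.29×10⁻²)^2(3s)^3
(3s)^3 = 1.95×10⁻³⁵ / (1.29×10⁻²)^2 = 1.17×10⁻³¹
s = 1.63×10⁻¹¹ mol L⁻¹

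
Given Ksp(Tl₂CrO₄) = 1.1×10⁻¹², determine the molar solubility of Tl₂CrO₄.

Tl₂CrO₄(s) ⇌ 2 Tl⁺(aq) + CrO₄²⁻(aq)
With molar solubility s: [Tl⁺] = 2s, [CrO₄²⁻] = s.
Ksp = [Tl⁺]^2[CrO₄²⁻] = (2s)^2 · s = 4s^3
4s^3 = 1.1×10⁻¹²  ⇒  s^3 = 2.8×10⁻¹³
s = (2.8×10⁻¹³)^(1/3) = 6.5×10⁻⁵ mol/L

6.5×10⁻⁵ M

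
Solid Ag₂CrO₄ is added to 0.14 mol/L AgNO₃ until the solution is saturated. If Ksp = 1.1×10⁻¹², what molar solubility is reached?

Ag₂CrO₄(s) ⇌ 2 Ag⁺(aq) + CrO₄²⁻(aq)
Ag⁺ is already present at 0.14 mol/L. If s mol/L of Ag₂CrO₄ dissolves, [CrO₄²⁻] = s while [Ag⁺] ≈ 0.14 mol/L.
Ksp = [Ag⁺]^2[CrO₄²⁻] = (0.14)^2s
s = 1.1×10⁻¹² / (0.14)^2 = 5.6×10⁻¹¹
s = 5.6×10⁻¹¹ mol/L

5.6×10⁻¹¹ M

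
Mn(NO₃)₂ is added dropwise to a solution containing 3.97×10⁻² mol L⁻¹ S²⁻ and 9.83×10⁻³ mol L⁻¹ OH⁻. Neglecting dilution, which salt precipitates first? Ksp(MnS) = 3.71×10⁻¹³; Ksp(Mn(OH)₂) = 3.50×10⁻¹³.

MnS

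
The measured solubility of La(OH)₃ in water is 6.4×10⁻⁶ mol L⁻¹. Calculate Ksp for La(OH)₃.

La(OH)₃(s) ⇌ La³⁺(aq) + 3 OH⁻(aq)
With molar solubility s: [La³⁺] = s, [OH⁻] = 3s.
Ksp = [La³⁺][OH⁻]^3 = s · (3s)^3 = 27s^4
Ksp = 27 × (6.4×10⁻⁶)^4 = 4.5×10⁻²⁰

Ksp = 4.5×10⁻²⁰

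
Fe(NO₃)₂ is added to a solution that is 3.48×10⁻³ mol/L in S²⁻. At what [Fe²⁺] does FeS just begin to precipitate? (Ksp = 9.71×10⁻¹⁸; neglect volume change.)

The threshold for precipitation is Q = Ksp.
FeS(s) ⇌ Fe²⁺(aq) + S²⁻(aq)
Ksp = [Fe²⁺][S²⁻] = [Fe²⁺](3.48×10⁻³)
[Fe²⁺] = 9.71×10⁻¹⁸ / (3.48×10⁻³) = 2.79×10⁻¹⁵
[Fe²⁺] = 2.79×10⁻¹⁵ mol/L

2.79×10⁻¹⁵ M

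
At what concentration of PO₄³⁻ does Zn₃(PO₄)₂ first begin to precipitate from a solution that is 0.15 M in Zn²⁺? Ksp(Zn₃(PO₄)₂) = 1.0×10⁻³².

Precipitation of each salt begins when its ion product equals Ksp.
Zn₃(PO₄)₂(s) ⇌ 3 Zn²⁺(aq) + 2 PO₄³⁻(aq)
Ksp = [Zn²⁺]^3[PO₄³⁻]^2 = [PO₄³⁻]^2(0.15)^3
[PO₄³⁻]^2 = 1.0×10⁻³² / (0.15)^3 = 3.0×10⁻³⁰
[PO₄³⁻] = 1.7×10⁻¹⁵ M

1.7×10⁻¹⁵ M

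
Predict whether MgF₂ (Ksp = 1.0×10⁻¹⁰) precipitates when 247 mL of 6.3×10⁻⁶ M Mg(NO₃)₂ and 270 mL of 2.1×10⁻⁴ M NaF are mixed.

No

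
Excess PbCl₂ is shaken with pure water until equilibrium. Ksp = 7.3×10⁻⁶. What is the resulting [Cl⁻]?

2.4×10⁻² M

PbCl₂(s) ⇌ Pb²⁺(aq) + 2 Cl⁻(aq)
Let s be the molar solubility. Then [Pb²⁺] = s and [Cl⁻] = 2s.
Ksp = [Pb²⁺][Cl⁻]^2 = s · (2s)^2 = 4s^3 = 7.3×10⁻⁶
s = 1.2×10⁻² M
[Cl⁻] = 2s = 2.4×10⁻² M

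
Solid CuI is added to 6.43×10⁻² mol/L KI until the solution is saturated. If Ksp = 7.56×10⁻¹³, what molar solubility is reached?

1.18×10⁻¹¹ M

CuI(s) ⇌ Cu⁺(aq) + I⁻(aq)
Let s be the solubility of CuI here. The common ion gives [I⁻] ≈ 6.43×10⁻² mol/L, and [Cu⁺] = s.
Ksp = [Cu⁺][I⁻] = s(6.43×10⁻²)
s = 7.56×10⁻¹³ / (6.43×10⁻²) = 1.18×10⁻¹¹
s = 1.18×10⁻¹¹ mol/L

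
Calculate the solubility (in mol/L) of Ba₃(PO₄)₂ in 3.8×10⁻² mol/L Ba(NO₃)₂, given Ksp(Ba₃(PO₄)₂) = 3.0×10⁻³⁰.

Ba₃(PO₄)₂(s) ⇌ 3 Ba²⁺(aq) + 2 PO₄³⁻(aq)
Let s be the solubility of Ba₃(PO₄)₂ here. The common ion gives [Ba²⁺] ≈ 3.8×10⁻² mol/L, and [PO₄³⁻] = 2s.
Ksp = [Ba²⁺]^3[PO₄³⁻]^2 = (3.8×10⁻²)^3(2s)^2
(2s)^2 = 3.0×10⁻³⁰ / (3.8×10⁻²)^3 = 5.5×10⁻²⁶
s = 1.2×10⁻¹³ mol/L

1.2×10⁻¹³ M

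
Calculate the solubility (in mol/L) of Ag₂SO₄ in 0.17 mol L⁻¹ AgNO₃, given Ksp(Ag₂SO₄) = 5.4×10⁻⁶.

1.9×10⁻⁴ M

Ag₂SO₄(s) ⇌ 2 Ag⁺(aq) + SO₄²⁻(aq)
The solution already contains Ag⁺ at 0.17 mol L⁻¹. Let s be the molar solubility of Ag₂SO₄.
[Ag⁺] ≈ 0.17 mol L⁻¹ (common ion dominates); [SO₄²⁻] = s.
Ksp = [Ag⁺]^2[SO₄²⁻] = (0.17)^2s
s = 5.4×10⁻⁶ / (0.17)^2 = 1.9×10⁻⁴
s = 1.9×10⁻⁴ mol L⁻¹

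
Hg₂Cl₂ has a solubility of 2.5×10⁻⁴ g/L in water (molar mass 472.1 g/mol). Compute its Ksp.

Ksp = 5.9×10⁻¹⁹

Molar solubility s = (2.5×10⁻⁴ g/L) / (472.1 g/mol) = 5.295×10⁻⁷ mol/L
Hg₂Cl₂(s) ⇌ Hg₂²⁺(aq) + 2 Cl⁻(aq)
Let s be the molar solubility. Then [Hg₂²⁺] = s and [Cl⁻] = 2s.
Ksp = [Hg₂²⁺][Cl⁻]^2 = s · (2s)^2 = 4s^3
Ksp = 4 × (5.295×10⁻⁷)^3 = 5.9×10⁻¹⁹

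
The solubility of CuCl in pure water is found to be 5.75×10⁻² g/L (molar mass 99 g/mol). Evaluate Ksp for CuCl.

Ksp = 3.37×10⁻⁷

s = (5.75×10⁻² g L⁻¹)/(99 g mol⁻¹) = 5.8081×10⁻⁴ M
CuCl(s) ⇌ Cu⁺(aq) + Cl⁻(aq)
Call the molar solubility s, so that [Cu⁺] = s and [Cl⁻] = s.
Ksp = [Cu⁺][Cl⁻] = s · s = s^2
Ksp = (5.8081×10⁻⁴)^2 = 3.37×10⁻⁷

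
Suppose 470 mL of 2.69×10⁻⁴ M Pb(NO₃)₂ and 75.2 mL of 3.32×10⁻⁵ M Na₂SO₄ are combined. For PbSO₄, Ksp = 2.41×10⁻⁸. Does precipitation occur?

No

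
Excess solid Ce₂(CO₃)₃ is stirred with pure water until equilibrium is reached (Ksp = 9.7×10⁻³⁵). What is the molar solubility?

6.2×10⁻⁸ M

Ce₂(CO₃)₃(s) ⇌ 2 Ce³⁺(aq) + 3 CO₃²⁻(aq)
For each mole of Ce₂(CO₃)₃ that dissolves per liter, [Ce³⁺] = 2s and [CO₃²⁻] = 3s; let s denote this solubility.
Ksp = [Ce³⁺]^2[CO₃²⁻]^3 = (2s)^2 · (3s)^3 = 108s^5
108s^5 = 9.7×10⁻³⁵  ⇒  s^5 = 9.0×10⁻³⁷
Taking the 5th root, s = 6.2×10⁻⁸ M.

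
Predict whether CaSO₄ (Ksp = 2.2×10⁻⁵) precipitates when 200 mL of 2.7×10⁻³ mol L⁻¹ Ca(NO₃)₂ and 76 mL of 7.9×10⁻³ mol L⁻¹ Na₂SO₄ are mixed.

No

The combined volume is 276 mL.
[Ca²⁺] = (2.7×10⁻³)(200)/276 = 2.0×10⁻³ mol L⁻¹
[SO₄²⁻] = (7.9×10⁻³)(76)/276 = 2.2×10⁻³ mol L⁻¹
Q = [Ca²⁺][SO₄²⁻] = 4.3×10⁻⁶
Q < Ksp (4.3×10⁻⁶ vs 2.2×10⁻⁵); the solution remains unsaturated and no precipitate forms.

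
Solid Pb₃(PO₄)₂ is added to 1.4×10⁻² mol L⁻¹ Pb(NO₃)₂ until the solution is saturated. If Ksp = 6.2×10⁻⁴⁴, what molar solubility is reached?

Pb₃(PO₄)₂(s) ⇌ 3 Pb²⁺(aq) + 2 PO₄³⁻(aq)
The solution already contains Pb²⁺ at 1.4×10⁻² mol L⁻¹. Let s be the molar solubility of Pb₃(PO₄)₂.
[Pb²⁺] ≈ 1.4×10⁻² mol L⁻¹ (common ion dominates); [PO₄³⁻] = 2s.
Ksp = [Pb²⁺]^3[PO₄³⁻]^2 = (1.4×10⁻²)^3(2s)^2
(2s)^2 = 6.2×10⁻⁴⁴ / (1.4×10⁻²)^3 = 2.3×10⁻³⁸
s = 7.5×10⁻²⁰ mol L⁻¹

7.5×10⁻²⁰ M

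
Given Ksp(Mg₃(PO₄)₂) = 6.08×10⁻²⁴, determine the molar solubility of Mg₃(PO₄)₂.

Mg₃(PO₄)₂(s) ⇌ 3 Mg²⁺(aq) + 2 PO₄³⁻(aq)
For each mole of Mg₃(PO₄)₂ that dissolves per liter, [Mg²⁺] = 3s and [PO₄³⁻] = 2s; let s denote this solubility.
Ksp = [Mg²⁺]^3[PO₄³⁻]^2 = (3s)^3 · (2s)^2 = 108s^5
108s^5 = 6.08×10⁻²⁴  ⇒  s^5 = 5.63×10⁻²⁶
s = 8.91×10⁻⁶ mol/L

8.91×10⁻⁶ M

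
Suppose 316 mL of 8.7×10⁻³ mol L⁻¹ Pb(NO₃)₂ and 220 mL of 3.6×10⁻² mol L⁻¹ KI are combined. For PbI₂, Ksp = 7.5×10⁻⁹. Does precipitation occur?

Yes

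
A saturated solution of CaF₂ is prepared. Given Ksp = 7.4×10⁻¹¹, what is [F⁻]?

5.3×10⁻⁴ M

CaF₂(s) ⇌ Ca²⁺(aq) + 2 F⁻(aq)
Call the molar solubility s, so that [Ca²⁺] = s and [F⁻] = 2s.
Ksp = [Ca²⁺][F⁻]^2 = s · (2s)^2 = 4s^3 = 7.4×10⁻¹¹
s = 2.6×10⁻⁴ mol L⁻¹
[F⁻] = 2s = 5.3×10⁻⁴ mol L⁻¹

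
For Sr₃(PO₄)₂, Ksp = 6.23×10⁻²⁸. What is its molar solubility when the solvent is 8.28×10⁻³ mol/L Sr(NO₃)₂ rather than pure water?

1.66×10⁻¹¹ M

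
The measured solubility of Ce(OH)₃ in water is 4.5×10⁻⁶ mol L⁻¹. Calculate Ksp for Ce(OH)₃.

Ksp = 1.1×10⁻²⁰

Ce(OH)₃(s) ⇌ Ce³⁺(aq) + 3 OH⁻(aq)
With molar solubility s: [Ce³⁺] = s, [OH⁻] = 3s.
Ksp = [Ce³⁺][OH⁻]^3 = s · (3s)^3 = 27s^4
Ksp = 27 × (4.5×10⁻⁶)^4 = 1.1×10⁻²⁰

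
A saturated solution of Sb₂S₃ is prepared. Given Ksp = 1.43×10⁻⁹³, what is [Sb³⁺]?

2.12×10⁻¹⁹ M

Sb₂S₃(s) ⇌ 2 Sb³⁺(aq) + 3 S²⁻(aq)
Let s be the molar solubility. Then [Sb³⁺] = 2s and [S²⁻] = 3s.
Ksp = [Sb³⁺]^2[S²⁻]^3 = (2s)^2 · (3s)^3 = 108s^5 = 1.43×10⁻⁹³
s = 1.06×10⁻¹⁹ M
[Sb³⁺] = 2s = 2.12×10⁻¹⁹ M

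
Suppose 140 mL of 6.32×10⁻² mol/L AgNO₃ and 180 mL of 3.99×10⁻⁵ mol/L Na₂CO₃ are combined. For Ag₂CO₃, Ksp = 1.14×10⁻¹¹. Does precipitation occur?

The combined volume is 320 mL.
[Ag⁺] = (6.32×10⁻²)(140)/320 = 2.77×10⁻² mol/L
[CO₃²⁻] = (3.99×10⁻⁵)(180)/320 = 2.24×10⁻⁵ mol/L
Q = [Ag⁺]^2[CO₃²⁻] = 1.72×10⁻⁸
Because Q > Ksp (1.72×10⁻⁸ vs 1.14×10⁻¹¹), a precipitate of Ag₂CO₃ forms.

Yes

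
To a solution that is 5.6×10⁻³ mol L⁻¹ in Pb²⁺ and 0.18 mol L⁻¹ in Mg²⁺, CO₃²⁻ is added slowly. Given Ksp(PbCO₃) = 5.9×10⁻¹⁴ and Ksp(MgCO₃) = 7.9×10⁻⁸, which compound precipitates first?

Each salt precipitates once Q = Ksp for that salt.
For PbCO₃: [CO₃²⁻] = (Ksp/[Pb²⁺]) = 1.1×10⁻¹¹ mol L⁻¹
For MgCO₃: [CO₃²⁻] = (Ksp/[Mg²⁺]) = 4.4×10⁻⁷ mol L⁻¹
PbCO₃ requires the lower [CO₃²⁻], so it precipitates first.

PbCO₃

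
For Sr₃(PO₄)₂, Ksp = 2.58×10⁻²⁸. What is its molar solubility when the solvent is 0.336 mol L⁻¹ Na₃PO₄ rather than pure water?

4.39×10⁻¹⁰ M

Sr₃(PO₄)₂(s) ⇌ 3 Sr²⁺(aq) + 2 PO₄³⁻(aq)
Let s be the solubility of Sr₃(PO₄)₂ here. The common ion gives [PO₄³⁻] ≈ 0.336 mol L⁻¹, and [Sr²⁺] = 3s.
Ksp = [Sr²⁺]^3[PO₄³⁻]^2 = (3s)^3(0.336)^2
(3s)^3 = 2.58×10⁻²⁸ / (0.336)^2 = 2.29×10⁻²⁷
s = 4.39×10⁻¹⁰ mol L⁻¹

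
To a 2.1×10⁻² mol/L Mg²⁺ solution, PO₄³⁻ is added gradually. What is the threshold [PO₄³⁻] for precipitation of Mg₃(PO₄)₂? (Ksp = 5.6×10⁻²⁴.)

7.8×10⁻¹⁰ M

Each salt precipitates once Q = Ksp for that salt.
Mg₃(PO₄)₂(s) ⇌ 3 Mg²⁺(aq) + 2 PO₄³⁻(aq)
Ksp = [Mg²⁺]^3[PO₄³⁻]^2 = [PO₄³⁻]^2(2.1×10⁻²)^3
[PO₄³⁻]^2 = 5.6×10⁻²⁴ / (2.1×10⁻²)^3 = 6.0×10⁻¹⁹
[PO₄³⁻] = 7.8×10⁻¹⁰ mol/L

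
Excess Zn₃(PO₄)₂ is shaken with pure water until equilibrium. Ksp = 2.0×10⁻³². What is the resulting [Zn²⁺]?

Zn₃(PO₄)₂(s) ⇌ 3 Zn²⁺(aq) + 2 PO₄³⁻(aq)
Call the molar solubility s, so that [Zn²⁺] = 3s and [PO₄³⁻] = 2s.
Ksp = [Zn²⁺]^3[PO₄³⁻]^2 = (3s)^3 · (2s)^2 = 108s^5 = 2.0×10⁻³²
s = 1.8×10⁻⁷ mol/L
[Zn²⁺] = 3s = 5.4×10⁻⁷ mol/L

5.4×10⁻⁷ M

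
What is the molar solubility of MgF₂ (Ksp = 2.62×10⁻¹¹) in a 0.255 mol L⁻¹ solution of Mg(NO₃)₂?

MgF₂(s) ⇌ Mg²⁺(aq) + 2 F⁻(aq)
Let s be the solubility of MgF₂ here. The common ion gives [Mg²⁺] ≈ 0.255 mol L⁻¹, and [F⁻] = 2s.
Ksp = [Mg²⁺][F⁻]^2 = (0.255)(2s)^2
(2s)^2 = 2.62×10⁻¹¹ / (0.255) = 1.03×10⁻¹⁰
s = 5.07×10⁻⁶ mol L⁻¹

5.07×10⁻⁶ M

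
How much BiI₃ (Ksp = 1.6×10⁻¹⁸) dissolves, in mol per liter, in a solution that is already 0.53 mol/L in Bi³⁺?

4.8×10⁻⁷ M

BiI₃(s) ⇌ Bi³⁺(aq) + 3 I⁻(aq)
The solution already contains Bi³⁺ at 0.53 mol/L. Let s be the molar solubility of BiI₃.
[Bi³⁺] ≈ 0.53 mol/L (common ion dominates); [I⁻] = 3s.
Ksp = [Bi³⁺][I⁻]^3 = (0.53)(3s)^3
(3s)^3 = 1.6×10⁻¹⁸ / (0.53) = 3.0×10⁻¹⁸
s = 4.8×10⁻⁷ mol/L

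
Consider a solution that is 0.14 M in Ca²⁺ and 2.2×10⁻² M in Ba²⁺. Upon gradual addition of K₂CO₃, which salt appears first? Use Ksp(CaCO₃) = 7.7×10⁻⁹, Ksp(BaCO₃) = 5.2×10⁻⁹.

CaCO₃

Precipitation begins when Q = Ksp.
For CaCO₃: [CO₃²⁻] = (Ksp/[Ca²⁺]) = 5.5×10⁻⁸ M
For BaCO₃: [CO₃²⁻] = (Ksp/[Ba²⁺]) = 2.4×10⁻⁷ M
CaCO₃ requires the lower [CO₃²⁻], so it precipitates first.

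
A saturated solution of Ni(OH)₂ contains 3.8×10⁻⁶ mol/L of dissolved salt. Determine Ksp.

Ksp = 2.2×10⁻¹⁶

Ni(OH)₂(s) ⇌ Ni²⁺(aq) + 2 OH⁻(aq)
For each mole of Ni(OH)₂ that dissolves per liter, [Ni²⁺] = s and [OH⁻] = 2s; let s denote this solubility.
Ksp = [Ni²⁺][OH⁻]^2 = s · (2s)^2 = 4s^3
Ksp = 4 × (3.8×10⁻⁶)^3 = 2.2×10⁻¹⁶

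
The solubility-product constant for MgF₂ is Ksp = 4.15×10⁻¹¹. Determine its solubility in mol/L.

MgF₂(s) ⇌ Mg²⁺(aq) + 2 F⁻(aq)
For each mole of MgF₂ that dissolves per liter, [Mg²⁺] = s and [F⁻] = 2s; let s denote this solubility.
Ksp = [Mg²⁺][F⁻]^2 = s · (2s)^2 = 4s^3
4s^3 = 4.15×10⁻¹¹  ⇒  s^3 = 1.04×10⁻¹¹
s = (1.04×10⁻¹¹)^(1/3) = 2.18×10⁻⁴ mol L⁻¹

2.18×10⁻⁴ M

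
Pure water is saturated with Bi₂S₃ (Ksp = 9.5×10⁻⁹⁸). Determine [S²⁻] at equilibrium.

Bi₂S₃(s) ⇌ 2 Bi³⁺(aq) + 3 S²⁻(aq)
If s mol/L of Bi₂S₃ dissolves, [Bi³⁺] = 2s and [S²⁻] = 3s.
Ksp = [Bi³⁺]^2[S²⁻]^3 = (2s)^2 · (3s)^3 = 108s^5 = 9.5×10⁻⁹⁸
s = 1.5×10⁻²⁰ M
[S²⁻] = 3s = 4.6×10⁻²⁰ M

4.6×10⁻²⁰ M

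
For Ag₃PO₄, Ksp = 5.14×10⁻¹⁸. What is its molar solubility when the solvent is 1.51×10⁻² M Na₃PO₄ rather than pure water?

Ag₃PO₄(s) ⇌ 3 Ag⁺(aq) + PO₄³⁻(aq)
With PO₄³⁻ already at 1.51×10⁻² M and s small, take [PO₄³⁻] ≈ 1.51×10⁻² M and [Ag⁺] = 3s.
Ksp = [Ag⁺]^3[PO₄³⁻] = (3s)^3(1.51×10⁻²)
(3s)^3 = 5.14×10⁻¹⁸ / (1.51×10⁻²) = 3.40×10⁻¹⁶
s = 2.33×10⁻⁶ M

2.33×10⁻⁶ M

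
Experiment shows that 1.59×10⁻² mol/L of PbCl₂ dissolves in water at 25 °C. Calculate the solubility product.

PbCl₂(s) ⇌ Pb²⁺(aq) + 2 Cl⁻(aq)
Call the molar solubility s, so that [Pb²⁺] = s and [Cl⁻] = 2s.
Ksp = [Pb²⁺][Cl⁻]^2 = s · (2s)^2 = 4s^3
Ksp = 4 × (1.59×10⁻²)^3 = 1.61×10⁻⁵

Ksp = 1.61×10⁻⁵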